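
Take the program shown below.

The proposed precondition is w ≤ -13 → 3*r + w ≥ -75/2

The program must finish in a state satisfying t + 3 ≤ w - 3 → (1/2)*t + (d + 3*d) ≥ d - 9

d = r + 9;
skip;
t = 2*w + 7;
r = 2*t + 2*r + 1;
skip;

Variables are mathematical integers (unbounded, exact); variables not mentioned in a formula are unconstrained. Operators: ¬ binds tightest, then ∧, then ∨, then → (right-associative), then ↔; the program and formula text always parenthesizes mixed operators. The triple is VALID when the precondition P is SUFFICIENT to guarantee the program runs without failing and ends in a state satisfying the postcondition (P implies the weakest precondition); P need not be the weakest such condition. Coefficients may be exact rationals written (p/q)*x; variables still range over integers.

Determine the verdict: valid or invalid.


Working backward. After the program, the postcondition t + 3 ≤ w - 3 → (1/2)*t + (d + 3*d) ≥ d - 9 must hold; in canonical form it is t ≤ w - 6 → 3*d + (1/2)*t ≥ -9.
Before skip: t ≤ w - 6 → 3*d + (1/2)*t ≥ -9
Before r := 2*t + 2*r + 1: t ≤ w - 6 → 3*d + (1/2)*t ≥ -9
Before t := 2*w + 7: w ≤ -13 → 3*d + w ≥ -25/2
Before skip: w ≤ -13 → 3*d + w ≥ -25/2
Before d := r + 9: w ≤ -13 → 3*r + w ≥ -79/2
The weakest precondition is w ≤ -13 → 3*r + w ≥ -79/2.
Check whether w ≤ -13 → 3*r + w ≥ -75/2 implies it.
Every state satisfying the precondition satisfies the weakest precondition: the implication holds.
Answer: valid


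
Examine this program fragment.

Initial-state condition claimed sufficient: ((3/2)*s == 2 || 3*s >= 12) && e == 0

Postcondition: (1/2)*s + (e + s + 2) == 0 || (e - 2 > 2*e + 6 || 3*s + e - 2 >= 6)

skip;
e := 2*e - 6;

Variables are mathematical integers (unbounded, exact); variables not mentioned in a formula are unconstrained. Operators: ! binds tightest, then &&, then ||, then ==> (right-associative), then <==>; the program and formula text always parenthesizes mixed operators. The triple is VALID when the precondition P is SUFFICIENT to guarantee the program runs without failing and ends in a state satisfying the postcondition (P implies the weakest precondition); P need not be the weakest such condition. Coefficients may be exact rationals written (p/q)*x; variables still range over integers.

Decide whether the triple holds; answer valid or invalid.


Working backward. After the program, the postcondition (1/2)*s + (e + s + 2) == 0 || (e - 2 > 2*e + 6 || 3*s + e - 2 >= 6) must hold; in canonical form it is e + (3/2)*s == -2 || e < -8 || e + 3*s >= 8.
Before e := 2*e - 6: 2*e + (3/2)*s == 4 || 2*e < -2 || 2*e + 3*s >= 14
Before skip: 2*e + (3/2)*s == 4 || 2*e < -2 || 2*e + 3*s >= 14
The weakest precondition is 2*e + (3/2)*s == 4 || 2*e < -2 || 2*e + 3*s >= 14.
Check whether ((3/2)*s == 2 || 3*s >= 12) && e == 0 implies it.
Countermodel: at the initial state e = 0, s = 4, the precondition holds but the weakest precondition fails.
Answer: invalid


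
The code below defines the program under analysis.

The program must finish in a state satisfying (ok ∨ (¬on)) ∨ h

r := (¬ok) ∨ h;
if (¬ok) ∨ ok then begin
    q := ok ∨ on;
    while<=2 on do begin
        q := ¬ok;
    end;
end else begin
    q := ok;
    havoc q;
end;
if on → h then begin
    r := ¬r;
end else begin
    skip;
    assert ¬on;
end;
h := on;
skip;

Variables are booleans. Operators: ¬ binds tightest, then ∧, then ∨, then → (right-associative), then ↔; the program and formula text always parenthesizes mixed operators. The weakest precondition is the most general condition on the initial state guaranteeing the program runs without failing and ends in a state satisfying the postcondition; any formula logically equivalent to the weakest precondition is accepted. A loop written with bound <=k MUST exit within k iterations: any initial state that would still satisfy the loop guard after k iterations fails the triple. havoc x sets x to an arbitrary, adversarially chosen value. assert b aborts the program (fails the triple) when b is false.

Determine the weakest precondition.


Working backward. After the program, the postcondition (ok ∨ (¬on)) ∨ h must hold; in canonical form it is ok ∨ (¬on) ∨ h.
Before skip: ok ∨ (¬on) ∨ h
Before h := on: true
Then branch requires true; else branch requires ¬on.
Before the if: (¬(on → h)) → (¬on)
Then branch requires (on → ((on → ((¬on) ∧ ((¬(on → h)) → (¬on)))) ∧ ((¬on) → ((¬(on → h)) → (¬on))))) ∧ ((¬on) → ((¬(on → h)) → (¬on))); else branch requires (¬(on → h)) → (¬on).
Before the if: (on → ((on → ((¬on) ∧ ((¬(on → h)) → (¬on)))) ∧ ((¬on) → ((¬(on → h)) → (¬on))))) ∧ ((¬on) → ((¬(on → h)) → (¬on)))
Before r := (¬ok) ∨ h: (on → ((on → ((¬on) ∧ ((¬(on → h)) → (¬on)))) ∧ ((¬on) → ((¬(on → h)) → (¬on))))) ∧ ((¬on) → ((¬(on → h)) → (¬on)))
Answer: WP = (on → ((on → ((¬on) ∧ ((¬(on → h)) → (¬on)))) ∧ ((¬on) → ((¬(on → h)) → (¬on))))) ∧ ((¬on) → ((¬(on → h)) → (¬on)))


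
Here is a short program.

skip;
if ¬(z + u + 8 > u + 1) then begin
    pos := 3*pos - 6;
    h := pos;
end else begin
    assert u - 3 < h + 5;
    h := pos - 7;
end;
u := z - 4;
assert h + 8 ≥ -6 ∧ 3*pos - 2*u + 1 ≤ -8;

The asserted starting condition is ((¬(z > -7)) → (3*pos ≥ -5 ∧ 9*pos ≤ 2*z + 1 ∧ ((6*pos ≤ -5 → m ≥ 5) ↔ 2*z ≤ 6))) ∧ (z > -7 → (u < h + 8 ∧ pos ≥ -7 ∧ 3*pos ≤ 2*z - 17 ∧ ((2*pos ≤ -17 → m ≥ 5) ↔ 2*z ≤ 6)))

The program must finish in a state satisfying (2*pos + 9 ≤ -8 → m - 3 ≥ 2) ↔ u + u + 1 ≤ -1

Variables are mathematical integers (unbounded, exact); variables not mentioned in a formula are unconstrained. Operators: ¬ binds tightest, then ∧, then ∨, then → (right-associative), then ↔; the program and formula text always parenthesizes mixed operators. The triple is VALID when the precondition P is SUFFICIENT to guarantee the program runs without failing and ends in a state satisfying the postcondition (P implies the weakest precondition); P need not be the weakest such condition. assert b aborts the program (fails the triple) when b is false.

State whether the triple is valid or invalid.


Working backward. After the program, the postcondition (2*pos + 9 ≤ -8 → m - 3 ≥ 2) ↔ u + u + 1 ≤ -1 must hold; in canonical form it is (2*pos ≤ -17 → m ≥ 5) ↔ 2*u ≤ -2.
Before assert h + 8 ≥ -6 ∧ 3*pos - 2*u + 1 ≤ -8: h ≥ -14 ∧ 3*pos ≤ 2*u - 9 ∧ ((2*pos ≤ -17 → m ≥ 5) ↔ 2*u ≤ -2)
Before u := z - 4: h ≥ -14 ∧ 3*pos ≤ 2*z - 17 ∧ ((2*pos ≤ -17 → m ≥ 5) ↔ 2*z ≤ 6)
Then branch requires 3*pos ≥ -8 ∧ 9*pos ≤ 2*z + 1 ∧ ((6*pos ≤ -5 → m ≥ 5) ↔ 2*z ≤ 6); else branch requires u < h + 8 ∧ pos ≥ -7 ∧ 3*pos ≤ 2*z - 17 ∧ ((2*pos ≤ -17 → m ≥ 5) ↔ 2*z ≤ 6).
Before the if: ((¬(z > -7)) → (3*pos ≥ -8 ∧ 9*pos ≤ 2*z + 1 ∧ ((6*pos ≤ -5 → m ≥ 5) ↔ 2*z ≤ 6))) ∧ (z > -7 → (u < h + 8 ∧ pos ≥ -7 ∧ 3*pos ≤ 2*z - 17 ∧ ((2*pos ≤ -17 → m ≥ 5) ↔ 2*z ≤ 6)))
Before skip: ((¬(z > -7)) → (3*pos ≥ -8 ∧ 9*pos ≤ 2*z + 1 ∧ ((6*pos ≤ -5 → m ≥ 5) ↔ 2*z ≤ 6))) ∧ (z > -7 → (u < h + 8 ∧ pos ≥ -7 ∧ 3*pos ≤ 2*z - 17 ∧ ((2*pos ≤ -17 → m ≥ 5) ↔ 2*z ≤ 6)))
The weakest precondition is ((¬(z > -7)) → (3*pos ≥ -8 ∧ 9*pos ≤ 2*z + 1 ∧ ((6*pos ≤ -5 → m ≥ 5) ↔ 2*z ≤ 6))) ∧ (z > -7 → (u < h + 8 ∧ pos ≥ -7 ∧ 3*pos ≤ 2*z - 17 ∧ ((2*pos ≤ -17 → m ≥ 5) ↔ 2*z ≤ 6))).
Check whether ((¬(z > -7)) → (3*pos ≥ -5 ∧ 9*pos ≤ 2*z + 1 ∧ ((6*pos ≤ -5 → m ≥ 5) ↔ 2*z ≤ 6))) ∧ (z > -7 → (u < h + 8 ∧ pos ≥ -7 ∧ 3*pos ≤ 2*z - 17 ∧ ((2*pos ≤ -17 → m ≥ 5) ↔ 2*z ≤ 6))) implies it.
Every state satisfying the precondition satisfies the weakest precondition: the implication holds.
Answer: valid


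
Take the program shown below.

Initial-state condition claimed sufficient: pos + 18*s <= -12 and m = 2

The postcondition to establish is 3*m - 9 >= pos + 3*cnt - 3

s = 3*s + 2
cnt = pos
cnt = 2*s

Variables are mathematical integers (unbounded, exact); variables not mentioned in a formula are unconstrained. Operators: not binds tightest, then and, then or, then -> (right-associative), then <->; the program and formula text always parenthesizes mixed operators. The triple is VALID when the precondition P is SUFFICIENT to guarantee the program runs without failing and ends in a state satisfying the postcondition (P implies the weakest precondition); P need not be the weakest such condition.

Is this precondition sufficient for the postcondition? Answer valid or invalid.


Working backward. After the program, the postcondition 3*m - 9 >= pos + 3*cnt - 3 must hold; in canonical form it is 3*m >= 3*cnt + pos + 6.
Before cnt := 2*s: 3*m >= pos + 6*s + 6
Before cnt := pos: 3*m >= pos + 6*s + 6
Before s := 3*s + 2: 3*m >= pos + 18*s + 18
The weakest precondition is 3*m >= pos + 18*s + 18.
Check whether pos + 18*s <= -12 and m = 2 implies it.
Every state satisfying the precondition satisfies the weakest precondition: the implication holds.
Answer: valid


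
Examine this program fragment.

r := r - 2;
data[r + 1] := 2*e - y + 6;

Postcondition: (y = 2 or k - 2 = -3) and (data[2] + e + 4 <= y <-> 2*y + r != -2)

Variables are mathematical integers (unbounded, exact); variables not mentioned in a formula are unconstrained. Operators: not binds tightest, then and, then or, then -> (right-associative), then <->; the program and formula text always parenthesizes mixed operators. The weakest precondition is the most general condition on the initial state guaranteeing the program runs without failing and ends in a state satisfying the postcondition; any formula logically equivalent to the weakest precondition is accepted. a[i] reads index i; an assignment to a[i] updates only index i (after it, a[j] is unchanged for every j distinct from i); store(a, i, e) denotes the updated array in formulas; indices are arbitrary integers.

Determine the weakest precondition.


Working backward. After the program, the postcondition (y = 2 or k - 2 = -3) and (data[2] + e + 4 <= y <-> 2*y + r != -2) must hold; in canonical form it is (y = 2 or k = -1) and (data[2] + e <= y - 4 <-> r + 2*y != -2).
Before data[r + 1] := 2*e - y + 6: (y = 2 or k = -1) and (store(data, r + 1, 2*e - y + 6)[2] + e <= y - 4 <-> r + 2*y != -2)
Before r := r - 2: (y = 2 or k = -1) and (store(data, r - 1, 2*e - y + 6)[2] + e <= y - 4 <-> r + 2*y != 0)
Answer: WP = (y = 2 or k = -1) and (store(data, r - 1, 2*e - y + 6)[2] + e <= y - 4 <-> r + 2*y != 0)


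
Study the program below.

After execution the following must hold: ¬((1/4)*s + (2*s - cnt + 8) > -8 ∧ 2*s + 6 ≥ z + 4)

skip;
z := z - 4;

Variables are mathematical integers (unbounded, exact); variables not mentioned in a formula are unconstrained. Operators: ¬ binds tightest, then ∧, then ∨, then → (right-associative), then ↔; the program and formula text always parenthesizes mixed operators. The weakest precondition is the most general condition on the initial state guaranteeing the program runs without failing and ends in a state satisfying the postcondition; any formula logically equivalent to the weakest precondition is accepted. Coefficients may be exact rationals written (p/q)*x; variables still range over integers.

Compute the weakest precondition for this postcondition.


Working backward. After the program, the postcondition ¬((1/4)*s + (2*s - cnt + 8) > -8 ∧ 2*s + 6 ≥ z + 4) must hold; in canonical form it is ¬((9/4)*s > cnt - 16 ∧ 2*s ≥ z - 2).
Before z := z - 4: ¬((9/4)*s > cnt - 16 ∧ 2*s ≥ z - 6)
Before skip: ¬((9/4)*s > cnt - 16 ∧ 2*s ≥ z - 6)
Answer: WP = ¬((9/4)*s > cnt - 16 ∧ 2*s ≥ z - 6)


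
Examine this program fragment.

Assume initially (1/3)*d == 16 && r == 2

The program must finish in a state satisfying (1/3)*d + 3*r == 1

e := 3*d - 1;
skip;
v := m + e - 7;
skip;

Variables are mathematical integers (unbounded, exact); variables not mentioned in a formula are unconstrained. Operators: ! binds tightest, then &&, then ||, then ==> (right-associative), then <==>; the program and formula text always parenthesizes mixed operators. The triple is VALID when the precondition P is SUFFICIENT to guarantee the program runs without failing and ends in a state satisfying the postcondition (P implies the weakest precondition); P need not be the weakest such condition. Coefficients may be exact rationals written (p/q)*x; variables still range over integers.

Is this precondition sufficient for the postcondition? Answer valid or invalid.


Working backward. After the program, (1/3)*d + 3*r == 1 must hold.
Before skip: (1/3)*d + 3*r == 1
Before v := m + e - 7: (1/3)*d + 3*r == 1
Before skip: (1/3)*d + 3*r == 1
Before e := 3*d - 1: (1/3)*d + 3*r == 1
The weakest precondition is (1/3)*d + 3*r == 1.
Check whether (1/3)*d == 16 && r == 2 implies it.
Countermodel: at the initial state d = 48, r = 2, the precondition holds but the weakest precondition fails.
Answer: invalid


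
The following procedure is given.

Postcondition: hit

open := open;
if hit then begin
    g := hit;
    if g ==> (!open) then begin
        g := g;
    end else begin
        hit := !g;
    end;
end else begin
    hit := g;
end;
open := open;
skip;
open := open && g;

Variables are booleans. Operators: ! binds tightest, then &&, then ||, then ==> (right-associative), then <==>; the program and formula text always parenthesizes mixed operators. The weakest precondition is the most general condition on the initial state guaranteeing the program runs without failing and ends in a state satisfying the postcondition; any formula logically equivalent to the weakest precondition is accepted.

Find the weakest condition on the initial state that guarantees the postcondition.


Working backward. After the program, hit must hold.
Before open := open && g: hit
Before skip: hit
Before open := open: hit
Then branch requires ((hit ==> (!open)) ==> hit) && ((!(hit ==> (!open))) ==> (!hit)); else branch requires g.
Before the if: (hit ==> (((hit ==> (!open)) ==> hit) && ((!(hit ==> (!open))) ==> (!hit)))) && ((!hit) ==> g)
Before open := open: (hit ==> (((hit ==> (!open)) ==> hit) && ((!(hit ==> (!open))) ==> (!hit)))) && ((!hit) ==> g)
Answer: WP = (hit ==> (((hit ==> (!open)) ==> hit) && ((!(hit ==> (!open))) ==> (!hit)))) && ((!hit) ==> g)


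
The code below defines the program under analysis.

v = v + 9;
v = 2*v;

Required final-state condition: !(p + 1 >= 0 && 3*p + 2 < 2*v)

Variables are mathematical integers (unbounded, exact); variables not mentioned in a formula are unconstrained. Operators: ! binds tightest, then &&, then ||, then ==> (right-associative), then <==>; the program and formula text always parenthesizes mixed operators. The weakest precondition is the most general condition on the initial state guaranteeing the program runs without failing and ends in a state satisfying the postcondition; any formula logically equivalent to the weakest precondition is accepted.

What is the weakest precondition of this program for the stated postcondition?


Working backward. After the program, the postcondition !(p + 1 >= 0 && 3*p + 2 < 2*v) must hold; in canonical form it is !(p >= -1 && 3*p < 2*v - 2).
Before v := 2*v: !(p >= -1 && 3*p < 4*v - 2)
Before v := v + 9: !(p >= -1 && 3*p < 4*v + 34)
Answer: WP = !(p >= -1 && 3*p < 4*v + 34)


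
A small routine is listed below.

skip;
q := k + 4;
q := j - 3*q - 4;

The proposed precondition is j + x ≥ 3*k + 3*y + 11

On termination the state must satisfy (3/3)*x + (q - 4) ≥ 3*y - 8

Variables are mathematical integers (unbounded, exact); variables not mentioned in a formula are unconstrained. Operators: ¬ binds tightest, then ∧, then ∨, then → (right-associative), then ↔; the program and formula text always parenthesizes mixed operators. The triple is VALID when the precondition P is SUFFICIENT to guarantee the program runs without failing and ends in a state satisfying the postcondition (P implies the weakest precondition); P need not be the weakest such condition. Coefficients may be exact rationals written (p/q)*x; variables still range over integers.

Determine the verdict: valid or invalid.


Working backward. After the program, the postcondition (3/3)*x + (q - 4) ≥ 3*y - 8 must hold; in canonical form it is q + x ≥ 3*y - 4.
Before q := j - 3*q - 4: j + x ≥ 3*q + 3*y
Before q := k + 4: j + x ≥ 3*k + 3*y + 12
Before skip: j + x ≥ 3*k + 3*y + 12
The weakest precondition is j + x ≥ 3*k + 3*y + 12.
Check whether j + x ≥ 3*k + 3*y + 11 implies it.
Countermodel: at the initial state j = -1, k = -4, x = 0, y = 0, the precondition holds but the weakest precondition fails.
Answer: invalid


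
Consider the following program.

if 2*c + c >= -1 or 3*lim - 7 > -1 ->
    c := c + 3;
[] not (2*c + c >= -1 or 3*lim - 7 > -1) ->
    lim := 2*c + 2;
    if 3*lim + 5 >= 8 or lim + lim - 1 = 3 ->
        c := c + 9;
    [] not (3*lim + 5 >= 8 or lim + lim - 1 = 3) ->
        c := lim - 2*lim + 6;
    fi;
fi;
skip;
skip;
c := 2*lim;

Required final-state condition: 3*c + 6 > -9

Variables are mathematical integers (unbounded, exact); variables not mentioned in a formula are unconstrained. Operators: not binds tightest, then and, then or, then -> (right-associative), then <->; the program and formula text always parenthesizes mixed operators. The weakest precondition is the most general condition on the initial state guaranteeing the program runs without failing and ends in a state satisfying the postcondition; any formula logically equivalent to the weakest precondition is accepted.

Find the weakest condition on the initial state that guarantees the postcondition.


Working backward. After the program, the postcondition 3*c + 6 > -9 must hold; in canonical form it is 3*c > -15.
Before c := 2*lim: 6*lim > -15
Before skip: 6*lim > -15
Before skip: 6*lim > -15
Then branch requires 6*lim > -15; else branch requires ((6*c >= -3 or 4*c = 0) -> 12*c > -27) and ((not (6*c >= -3 or 4*c = 0)) -> 12*c > -27).
Before the if: ((3*c >= -1 or 3*lim > 6) -> 6*lim > -15) and ((not (3*c >= -1 or 3*lim > 6)) -> (((6*c >= -3 or 4*c = 0) -> 12*c > -27) and ((not (6*c >= -3 or 4*c = 0)) -> 12*c > -27)))
Answer: WP = ((3*c >= -1 or 3*lim > 6) -> 6*lim > -15) and ((not (3*c >= -1 or 3*lim > 6)) -> (((6*c >= -3 or 4*c = 0) -> 12*c > -27) and ((not (6*c >= -3 or 4*c = 0)) -> 12*c > -27)))


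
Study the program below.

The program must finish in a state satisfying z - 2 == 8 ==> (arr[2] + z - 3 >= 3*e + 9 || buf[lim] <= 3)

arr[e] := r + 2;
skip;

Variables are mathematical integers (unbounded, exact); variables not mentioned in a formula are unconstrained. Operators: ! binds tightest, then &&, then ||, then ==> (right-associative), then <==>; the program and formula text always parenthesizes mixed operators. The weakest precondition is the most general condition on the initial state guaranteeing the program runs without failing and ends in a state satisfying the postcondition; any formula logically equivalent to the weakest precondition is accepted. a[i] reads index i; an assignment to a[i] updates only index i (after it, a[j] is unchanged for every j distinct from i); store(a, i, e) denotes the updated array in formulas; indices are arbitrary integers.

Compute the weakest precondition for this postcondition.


Working backward. After the program, the postcondition z - 2 == 8 ==> (arr[2] + z - 3 >= 3*e + 9 || buf[lim] <= 3) must hold; in canonical form it is z == 10 ==> (arr[2] + z >= 3*e + 12 || buf[lim] <= 3).
Before skip: z == 10 ==> (arr[2] + z >= 3*e + 12 || buf[lim] <= 3)
Before arr[e] := r + 2: z == 10 ==> (store(arr, e, r + 2)[2] + z >= 3*e + 12 || buf[lim] <= 3)
Answer: WP = z == 10 ==> (store(arr, e, r + 2)[2] + z >= 3*e + 12 || buf[lim] <= 3)


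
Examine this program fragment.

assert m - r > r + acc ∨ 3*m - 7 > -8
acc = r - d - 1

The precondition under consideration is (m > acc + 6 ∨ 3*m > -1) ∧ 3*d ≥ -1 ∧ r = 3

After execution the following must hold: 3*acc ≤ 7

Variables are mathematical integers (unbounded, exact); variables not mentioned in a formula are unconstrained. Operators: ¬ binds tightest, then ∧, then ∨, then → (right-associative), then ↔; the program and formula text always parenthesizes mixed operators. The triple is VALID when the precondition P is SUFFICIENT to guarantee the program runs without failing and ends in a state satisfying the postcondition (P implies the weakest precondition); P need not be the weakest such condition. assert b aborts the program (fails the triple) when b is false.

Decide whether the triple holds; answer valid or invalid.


Working backward. After the program, 3*acc ≤ 7 must hold.
Before acc := r - d - 1: 3*r ≤ 3*d + 10
Before assert m - r > r + acc ∨ 3*m - 7 > -8: (m > acc + 2*r ∨ 3*m > -1) ∧ 3*r ≤ 3*d + 10
The weakest precondition is (m > acc + 2*r ∨ 3*m > -1) ∧ 3*r ≤ 3*d + 10.
Check whether (m > acc + 6 ∨ 3*m > -1) ∧ 3*d ≥ -1 ∧ r = 3 implies it.
Every state satisfying the precondition satisfies the weakest precondition: the implication holds.
Answer: valid


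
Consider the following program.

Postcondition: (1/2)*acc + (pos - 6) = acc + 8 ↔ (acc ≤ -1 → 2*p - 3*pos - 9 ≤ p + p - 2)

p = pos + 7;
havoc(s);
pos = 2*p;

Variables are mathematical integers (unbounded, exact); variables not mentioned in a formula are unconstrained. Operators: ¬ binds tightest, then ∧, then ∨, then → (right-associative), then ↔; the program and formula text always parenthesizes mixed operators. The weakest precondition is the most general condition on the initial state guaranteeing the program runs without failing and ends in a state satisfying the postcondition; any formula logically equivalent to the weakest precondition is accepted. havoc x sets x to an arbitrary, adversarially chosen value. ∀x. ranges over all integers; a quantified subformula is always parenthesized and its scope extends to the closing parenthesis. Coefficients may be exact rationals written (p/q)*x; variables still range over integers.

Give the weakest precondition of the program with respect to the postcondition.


Working backward. After the program, the postcondition (1/2)*acc + (pos - 6) = acc + 8 ↔ (acc ≤ -1 → 2*p - 3*pos - 9 ≤ p + p - 2) must hold; in canonical form it is pos = (1/2)*acc + 14 ↔ (acc ≤ -1 → 3*pos ≥ -7).
Before pos := 2*p: 2*p = (1/2)*acc + 14 ↔ (acc ≤ -1 → 6*p ≥ -7)
Before havoc s: 2*p = (1/2)*acc + 14 ↔ (acc ≤ -1 → 6*p ≥ -7)
Before p := pos + 7: 2*pos = (1/2)*acc ↔ (acc ≤ -1 → 6*pos ≥ -49)
Answer: WP = 2*pos = (1/2)*acc ↔ (acc ≤ -1 → 6*pos ≥ -49)


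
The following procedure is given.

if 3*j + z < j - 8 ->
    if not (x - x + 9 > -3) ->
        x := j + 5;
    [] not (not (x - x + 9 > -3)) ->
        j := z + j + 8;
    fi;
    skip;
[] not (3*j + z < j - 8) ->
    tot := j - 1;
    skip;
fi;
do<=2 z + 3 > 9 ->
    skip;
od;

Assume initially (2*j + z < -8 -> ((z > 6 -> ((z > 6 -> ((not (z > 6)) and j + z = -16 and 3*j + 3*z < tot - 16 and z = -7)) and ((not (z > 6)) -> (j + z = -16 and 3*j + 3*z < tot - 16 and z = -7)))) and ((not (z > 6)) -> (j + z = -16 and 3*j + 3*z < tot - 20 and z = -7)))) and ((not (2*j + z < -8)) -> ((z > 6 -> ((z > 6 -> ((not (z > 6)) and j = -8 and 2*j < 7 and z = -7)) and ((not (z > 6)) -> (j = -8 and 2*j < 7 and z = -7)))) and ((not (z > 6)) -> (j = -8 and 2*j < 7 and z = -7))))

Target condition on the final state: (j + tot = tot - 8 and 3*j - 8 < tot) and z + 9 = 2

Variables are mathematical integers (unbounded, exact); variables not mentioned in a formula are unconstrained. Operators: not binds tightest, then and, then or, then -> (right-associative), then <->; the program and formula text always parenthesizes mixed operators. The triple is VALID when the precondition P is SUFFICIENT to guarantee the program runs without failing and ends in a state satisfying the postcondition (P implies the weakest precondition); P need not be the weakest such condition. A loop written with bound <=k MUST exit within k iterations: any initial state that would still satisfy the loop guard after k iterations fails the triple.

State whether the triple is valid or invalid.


Working backward. After the program, the postcondition (j + tot = tot - 8 and 3*j - 8 < tot) and z + 9 = 2 must hold; in canonical form it is j = -8 and 3*j < tot + 8 and z = -7.
Before the loop (bound <=2), unroll the exhaustion recursion (WP_0 = exit-now case; WP_j = one more guarded iteration, up to j = 2):
  WP_0: (not (z > 6)) and j = -8 and 3*j < tot + 8 and z = -7
  WP_1: (z > 6 -> ((not (z > 6)) and j = -8 and 3*j < tot + 8 and z = -7)) and ((not (z > 6)) -> (j = -8 and 3*j < tot + 8 and z = -7))
  WP_2: (z > 6 -> ((z > 6 -> ((not (z > 6)) and j = -8 and 3*j < tot + 8 and z = -7)) and ((not (z > 6)) -> (j = -8 and 3*j < tot + 8 and z = -7)))) and ((not (z > 6)) -> (j = -8 and 3*j < tot + 8 and z = -7))
So before the loop: (z > 6 -> ((z > 6 -> ((not (z > 6)) and j = -8 and 3*j < tot + 8 and z = -7)) and ((not (z > 6)) -> (j = -8 and 3*j < tot + 8 and z = -7)))) and ((not (z > 6)) -> (j = -8 and 3*j < tot + 8 and z = -7))
Then branch requires (z > 6 -> ((z > 6 -> ((not (z > 6)) and j + z = -16 and 3*j + 3*z < tot - 16 and z = -7)) and ((not (z > 6)) -> (j + z = -16 and 3*j + 3*z < tot - 16 and z = -7)))) and ((not (z > 6)) -> (j + z = -16 and 3*j + 3*z < tot - 16 and z = -7)); else branch requires (z > 6 -> ((z > 6 -> ((not (z > 6)) and j = -8 and 2*j < 7 and z = -7)) and ((not (z > 6)) -> (j = -8 and 2*j < 7 and z = -7)))) and ((not (z > 6)) -> (j = -8 and 2*j < 7 and z = -7)).
Before the if: (2*j + z < -8 -> ((z > 6 -> ((z > 6 -> ((not (z > 6)) and j + z = -16 and 3*j + 3*z < tot - 16 and z = -7)) and ((not (z > 6)) -> (j + z = -16 and 3*j + 3*z < tot - 16 and z = -7)))) and ((not (z > 6)) -> (j + z = -16 and 3*j + 3*z < tot - 16 and z = -7)))) and ((not (2*j + z < -8)) -> ((z > 6 -> ((z > 6 -> ((not (z > 6)) and j = -8 and 2*j < 7 and z = -7)) and ((not (z > 6)) -> (j = -8 and 2*j < 7 and z = -7)))) and ((not (z > 6)) -> (j = -8 and 2*j < 7 and z = -7))))
The weakest precondition is (2*j + z < -8 -> ((z > 6 -> ((z > 6 -> ((not (z > 6)) and j + z = -16 and 3*j + 3*z < tot - 16 and z = -7)) and ((not (z > 6)) -> (j + z = -16 and 3*j + 3*z < tot - 16 and z = -7)))) and ((not (z > 6)) -> (j + z = -16 and 3*j + 3*z < tot - 16 and z = -7)))) and ((not (2*j + z < -8)) -> ((z > 6 -> ((z > 6 -> ((not (z > 6)) and j = -8 and 2*j < 7 and z = -7)) and ((not (z > 6)) -> (j = -8 and 2*j < 7 and z = -7)))) and ((not (z > 6)) -> (j = -8 and 2*j < 7 and z = -7)))).
Check whether (2*j + z < -8 -> ((z > 6 -> ((z > 6 -> ((not (z > 6)) and j + z = -16 and 3*j + 3*z < tot - 16 and z = -7)) and ((not (z > 6)) -> (j + z = -16 and 3*j + 3*z < tot - 16 and z = -7)))) and ((not (z > 6)) -> (j + z = -16 and 3*j + 3*z < tot - 20 and z = -7)))) and ((not (2*j + z < -8)) -> ((z > 6 -> ((z > 6 -> ((not (z > 6)) and j = -8 and 2*j < 7 and z = -7)) and ((not (z > 6)) -> (j = -8 and 2*j < 7 and z = -7)))) and ((not (z > 6)) -> (j = -8 and 2*j < 7 and z = -7)))) implies it.
Every state satisfying the precondition satisfies the weakest precondition: the implication holds.
Answer: valid


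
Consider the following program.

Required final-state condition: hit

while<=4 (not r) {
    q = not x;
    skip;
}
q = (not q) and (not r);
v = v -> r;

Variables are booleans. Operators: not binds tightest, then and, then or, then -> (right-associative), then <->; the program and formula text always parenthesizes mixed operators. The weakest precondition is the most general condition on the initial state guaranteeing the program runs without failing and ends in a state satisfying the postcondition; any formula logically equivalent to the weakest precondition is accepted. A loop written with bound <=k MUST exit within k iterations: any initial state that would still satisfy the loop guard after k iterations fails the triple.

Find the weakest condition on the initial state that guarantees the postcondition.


Working backward. After the program, hit must hold.
Before v := v -> r: hit
Before q := (not q) and (not r): hit
Before the loop (bound <=4), unroll the exhaustion recursion (WP_0 = exit-now case; WP_j = one more guarded iteration, up to j = 4):
  WP_0: r and hit
  WP_1: ((not r) -> (r and hit)) and (r -> hit)
  WP_2: ((not r) -> (((not r) -> (r and hit)) and (r -> hit))) and (r -> hit)
  WP_3: ((not r) -> (((not r) -> (((not r) -> (r and hit)) and (r -> hit))) and (r -> hit))) and (r -> hit)
  WP_4: ((not r) -> (((not r) -> (((not r) -> (((not r) -> (r and hit)) and (r -> hit))) and (r -> hit))) and (r -> hit))) and (r -> hit)
So before the loop: ((not r) -> (((not r) -> (((not r) -> (((not r) -> (r and hit)) and (r -> hit))) and (r -> hit))) and (r -> hit))) and (r -> hit)
Answer: WP = ((not r) -> (((not r) -> (((not r) -> (((not r) -> (r and hit)) and (r -> hit))) and (r -> hit))) and (r -> hit))) and (r -> hit)


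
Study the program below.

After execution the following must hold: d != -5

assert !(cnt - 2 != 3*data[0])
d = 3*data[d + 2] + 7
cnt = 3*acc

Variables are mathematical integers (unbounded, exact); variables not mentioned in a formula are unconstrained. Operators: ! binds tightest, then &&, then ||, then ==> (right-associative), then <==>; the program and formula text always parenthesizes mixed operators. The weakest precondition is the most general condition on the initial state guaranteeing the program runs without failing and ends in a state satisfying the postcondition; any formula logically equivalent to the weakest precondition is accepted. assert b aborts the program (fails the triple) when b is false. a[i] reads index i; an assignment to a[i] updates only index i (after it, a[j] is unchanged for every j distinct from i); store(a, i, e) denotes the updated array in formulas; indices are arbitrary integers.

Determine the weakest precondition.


Working backward. After the program, d != -5 must hold.
Before cnt := 3*acc: d != -5
Before d := 3*data[d + 2] + 7: 3*data[d + 2] != -12
Before assert !(cnt - 2 != 3*data[0]): (!(cnt != 3*data[0] + 2)) && 3*data[d + 2] != -12
Answer: WP = (!(cnt != 3*data[0] + 2)) && 3*data[d + 2] != -12


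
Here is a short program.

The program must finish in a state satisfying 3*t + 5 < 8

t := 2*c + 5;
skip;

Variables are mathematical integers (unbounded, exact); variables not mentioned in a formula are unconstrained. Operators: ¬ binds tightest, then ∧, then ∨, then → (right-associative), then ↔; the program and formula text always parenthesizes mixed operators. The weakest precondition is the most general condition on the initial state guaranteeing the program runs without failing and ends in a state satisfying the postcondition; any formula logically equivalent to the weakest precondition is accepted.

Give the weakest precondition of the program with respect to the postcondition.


Working backward. After the program, the postcondition 3*t + 5 < 8 must hold; in canonical form it is 3*t < 3.
Before skip: 3*t < 3
Before t := 2*c + 5: 6*c < -12
Answer: WP = 6*c < -12


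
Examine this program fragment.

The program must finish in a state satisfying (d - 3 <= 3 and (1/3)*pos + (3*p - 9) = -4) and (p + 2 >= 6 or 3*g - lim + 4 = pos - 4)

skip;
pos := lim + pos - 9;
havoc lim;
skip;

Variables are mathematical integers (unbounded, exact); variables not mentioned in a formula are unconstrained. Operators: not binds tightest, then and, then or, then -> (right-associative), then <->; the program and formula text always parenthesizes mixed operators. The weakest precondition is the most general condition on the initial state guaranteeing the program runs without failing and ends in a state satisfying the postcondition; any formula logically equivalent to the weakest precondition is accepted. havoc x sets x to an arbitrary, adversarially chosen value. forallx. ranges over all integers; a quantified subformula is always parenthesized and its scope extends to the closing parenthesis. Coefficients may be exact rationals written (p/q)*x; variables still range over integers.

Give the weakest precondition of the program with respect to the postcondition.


Working backward. After the program, the postcondition (d - 3 <= 3 and (1/3)*pos + (3*p - 9) = -4) and (p + 2 >= 6 or 3*g - lim + 4 = pos - 4) must hold; in canonical form it is d <= 6 and 3*p + (1/3)*pos = 5 and (p >= 4 or 3*g = lim + pos - 8).
Before skip: d <= 6 and 3*p + (1/3)*pos = 5 and (p >= 4 or 3*g = lim + pos - 8)
Before havoc lim: forall lim_1. (d <= 6 and 3*p + (1/3)*pos = 5 and (p >= 4 or 3*g = lim_1 + pos - 8))
Before pos := lim + pos - 9: forall lim_1. (d <= 6 and (1/3)*lim + 3*p + (1/3)*pos = 8 and (p >= 4 or 3*g = lim + lim_1 + pos - 17))
Before skip: forall lim_1. (d <= 6 and (1/3)*lim + 3*p + (1/3)*pos = 8 and (p >= 4 or 3*g = lim + lim_1 + pos - 17))
Answer: WP = forall lim_1. (d <= 6 and (1/3)*lim + 3*p + (1/3)*pos = 8 and (p >= 4 or 3*g = lim + lim_1 + pos - 17))


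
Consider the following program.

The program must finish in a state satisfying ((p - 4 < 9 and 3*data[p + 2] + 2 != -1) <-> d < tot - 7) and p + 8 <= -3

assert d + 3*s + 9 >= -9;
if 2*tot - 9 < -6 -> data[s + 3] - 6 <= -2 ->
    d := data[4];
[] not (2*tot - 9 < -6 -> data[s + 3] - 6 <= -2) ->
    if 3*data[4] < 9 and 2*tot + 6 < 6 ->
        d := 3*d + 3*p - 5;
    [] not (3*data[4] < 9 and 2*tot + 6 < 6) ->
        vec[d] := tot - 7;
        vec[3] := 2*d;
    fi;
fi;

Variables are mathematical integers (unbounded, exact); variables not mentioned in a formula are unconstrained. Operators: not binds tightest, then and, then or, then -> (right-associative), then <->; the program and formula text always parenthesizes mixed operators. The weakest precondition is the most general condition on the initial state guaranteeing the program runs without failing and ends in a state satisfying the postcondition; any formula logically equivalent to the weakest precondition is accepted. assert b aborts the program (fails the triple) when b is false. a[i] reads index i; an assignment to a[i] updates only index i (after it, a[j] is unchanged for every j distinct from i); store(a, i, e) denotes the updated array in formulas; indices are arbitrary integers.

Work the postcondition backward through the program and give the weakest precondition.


Working backward. After the program, the postcondition ((p - 4 < 9 and 3*data[p + 2] + 2 != -1) <-> d < tot - 7) and p + 8 <= -3 must hold; in canonical form it is ((p < 13 and 3*data[p + 2] != -3) <-> d < tot - 7) and p <= -11.
Then branch requires ((p < 13 and 3*data[p + 2] != -3) <-> data[4] < tot - 7) and p <= -11; else branch requires ((3*data[4] < 9 and 2*tot < 0) -> (((p < 13 and 3*data[p + 2] != -3) <-> 3*d + 3*p < tot - 2) and p <= -11)) and ((not (3*data[4] < 9 and 2*tot < 0)) -> (((p < 13 and 3*data[p + 2] != -3) <-> d < tot - 7) and p <= -11)).
Before the if: ((2*tot < 3 -> data[s + 3] <= 4) -> (((p < 13 and 3*data[p + 2] != -3) <-> data[4] < tot - 7) and p <= -11)) and ((not (2*tot < 3 -> data[s + 3] <= 4)) -> (((3*data[4] < 9 and 2*tot < 0) -> (((p < 13 and 3*data[p + 2] != -3) <-> 3*d + 3*p < tot - 2) and p <= -11)) and ((not (3*data[4] < 9 and 2*tot < 0)) -> (((p < 13 and 3*data[p + 2] != -3) <-> d < tot - 7) and p <= -11))))
Before assert d + 3*s + 9 >= -9: d + 3*s >= -18 and ((2*tot < 3 -> data[s + 3] <= 4) -> (((p < 13 and 3*data[p + 2] != -3) <-> data[4] < tot - 7) and p <= -11)) and ((not (2*tot < 3 -> data[s + 3] <= 4)) -> (((3*data[4] < 9 and 2*tot < 0) -> (((p < 13 and 3*data[p + 2] != -3) <-> 3*d + 3*p < tot - 2) and p <= -11)) and ((not (3*data[4] < 9 and 2*tot < 0)) -> (((p < 13 and 3*data[p + 2] != -3) <-> d < tot - 7) and p <= -11))))
Answer: WP = d + 3*s >= -18 and ((2*tot < 3 -> data[s + 3] <= 4) -> (((p < 13 and 3*data[p + 2] != -3) <-> data[4] < tot - 7) and p <= -11)) and ((not (2*tot < 3 -> data[s + 3] <= 4)) -> (((3*data[4] < 9 and 2*tot < 0) -> (((p < 13 and 3*data[p + 2] != -3) <-> 3*d + 3*p < tot - 2) and p <= -11)) and ((not (3*data[4] < 9 and 2*tot < 0)) -> (((p < 13 and 3*data[p + 2] != -3) <-> d < tot - 7) and p <= -11))))


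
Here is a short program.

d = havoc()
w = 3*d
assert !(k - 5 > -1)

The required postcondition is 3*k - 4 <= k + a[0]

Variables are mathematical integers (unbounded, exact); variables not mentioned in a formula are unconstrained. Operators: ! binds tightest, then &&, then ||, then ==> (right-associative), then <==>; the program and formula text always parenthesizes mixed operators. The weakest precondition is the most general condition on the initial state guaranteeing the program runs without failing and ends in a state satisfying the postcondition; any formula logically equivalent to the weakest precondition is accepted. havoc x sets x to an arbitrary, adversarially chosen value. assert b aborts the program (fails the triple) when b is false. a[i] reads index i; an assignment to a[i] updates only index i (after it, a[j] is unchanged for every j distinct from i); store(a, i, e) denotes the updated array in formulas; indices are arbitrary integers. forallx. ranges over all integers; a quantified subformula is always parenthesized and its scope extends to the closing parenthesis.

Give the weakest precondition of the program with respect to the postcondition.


Working backward. After the program, the postcondition 3*k - 4 <= k + a[0] must hold; in canonical form it is 2*k <= a[0] + 4.
Before assert !(k - 5 > -1): (!(k > 4)) && 2*k <= a[0] + 4
Before w := 3*d: (!(k > 4)) && 2*k <= a[0] + 4
Before havoc d: (!(k > 4)) && 2*k <= a[0] + 4
Answer: WP = (!(k > 4)) && 2*k <= a[0] + 4


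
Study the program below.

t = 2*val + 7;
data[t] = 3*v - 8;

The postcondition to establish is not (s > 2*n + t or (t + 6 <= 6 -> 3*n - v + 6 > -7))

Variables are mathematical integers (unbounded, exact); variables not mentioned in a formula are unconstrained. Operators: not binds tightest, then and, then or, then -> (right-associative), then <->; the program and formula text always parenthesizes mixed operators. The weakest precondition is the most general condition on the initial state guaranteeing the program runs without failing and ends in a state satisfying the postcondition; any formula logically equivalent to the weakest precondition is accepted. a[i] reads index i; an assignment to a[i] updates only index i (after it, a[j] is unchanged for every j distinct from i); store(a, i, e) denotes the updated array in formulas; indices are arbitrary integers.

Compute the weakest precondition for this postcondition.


Working backward. After the program, the postcondition not (s > 2*n + t or (t + 6 <= 6 -> 3*n - v + 6 > -7)) must hold; in canonical form it is not (s > 2*n + t or (t <= 0 -> 3*n > v - 13)).
Before data[t] := 3*v - 8: not (s > 2*n + t or (t <= 0 -> 3*n > v - 13))
Before t := 2*val + 7: not (s > 2*n + 2*val + 7 or (2*val <= -7 -> 3*n > v - 13))
Answer: WP = not (s > 2*n + 2*val + 7 or (2*val <= -7 -> 3*n > v - 13))


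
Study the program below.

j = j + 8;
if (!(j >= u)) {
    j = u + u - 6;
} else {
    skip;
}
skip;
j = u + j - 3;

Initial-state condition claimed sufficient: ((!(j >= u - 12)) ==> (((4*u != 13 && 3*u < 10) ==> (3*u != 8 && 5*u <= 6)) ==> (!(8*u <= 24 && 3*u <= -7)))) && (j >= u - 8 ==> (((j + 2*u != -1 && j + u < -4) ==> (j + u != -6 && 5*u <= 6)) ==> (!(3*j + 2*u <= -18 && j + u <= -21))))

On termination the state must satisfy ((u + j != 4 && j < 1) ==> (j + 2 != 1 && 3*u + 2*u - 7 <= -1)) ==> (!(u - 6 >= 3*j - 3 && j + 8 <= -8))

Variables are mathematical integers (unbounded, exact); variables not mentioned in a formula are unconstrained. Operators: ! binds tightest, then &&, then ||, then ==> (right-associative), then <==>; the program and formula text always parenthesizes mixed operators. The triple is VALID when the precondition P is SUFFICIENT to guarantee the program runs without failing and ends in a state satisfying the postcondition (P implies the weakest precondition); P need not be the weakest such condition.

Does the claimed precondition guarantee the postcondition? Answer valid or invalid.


Working backward. After the program, the postcondition ((u + j != 4 && j < 1) ==> (j + 2 != 1 && 3*u + 2*u - 7 <= -1)) ==> (!(u - 6 >= 3*j - 3 && j + 8 <= -8)) must hold; in canonical form it is ((j + u != 4 && j < 1) ==> (j != -1 && 5*u <= 6)) ==> (!(u >= 3*j + 3 && j <= -16)).
Before j := u + j - 3: ((j + 2*u != 7 && j + u < 4) ==> (j + u != 2 && 5*u <= 6)) ==> (!(3*j + 2*u <= 6 && j + u <= -13))
Before skip: ((j + 2*u != 7 && j + u < 4) ==> (j + u != 2 && 5*u <= 6)) ==> (!(3*j + 2*u <= 6 && j + u <= -13))
Then branch requires ((4*u != 13 && 3*u < 10) ==> (3*u != 8 && 5*u <= 6)) ==> (!(8*u <= 24 && 3*u <= -7)); else branch requires ((j + 2*u != 7 && j + u < 4) ==> (j + u != 2 && 5*u <= 6)) ==> (!(3*j + 2*u <= 6 && j + u <= -13)).
Before the if: ((!(j >= u)) ==> (((4*u != 13 && 3*u < 10) ==> (3*u != 8 && 5*u <= 6)) ==> (!(8*u <= 24 && 3*u <= -7)))) && (j >= u ==> (((j + 2*u != 7 && j + u < 4) ==> (j + u != 2 && 5*u <= 6)) ==> (!(3*j + 2*u <= 6 && j + u <= -13))))
Before j := j + 8: ((!(j >= u - 8)) ==> (((4*u != 13 && 3*u < 10) ==> (3*u != 8 && 5*u <= 6)) ==> (!(8*u <= 24 && 3*u <= -7)))) && (j >= u - 8 ==> (((j + 2*u != -1 && j + u < -4) ==> (j + u != -6 && 5*u <= 6)) ==> (!(3*j + 2*u <= -18 && j + u <= -21))))
The weakest precondition is ((!(j >= u - 8)) ==> (((4*u != 13 && 3*u < 10) ==> (3*u != 8 && 5*u <= 6)) ==> (!(8*u <= 24 && 3*u <= -7)))) && (j >= u - 8 ==> (((j + 2*u != -1 && j + u < -4) ==> (j + u != -6 && 5*u <= 6)) ==> (!(3*j + 2*u <= -18 && j + u <= -21)))).
Check whether ((!(j >= u - 12)) ==> (((4*u != 13 && 3*u < 10) ==> (3*u != 8 && 5*u <= 6)) ==> (!(8*u <= 24 && 3*u <= -7)))) && (j >= u - 8 ==> (((j + 2*u != -1 && j + u < -4) ==> (j + u != -6 && 5*u <= 6)) ==> (!(3*j + 2*u <= -18 && j + u <= -21)))) implies it.
Countermodel: at the initial state j = -12, u = -3, the precondition holds but the weakest precondition fails.
Answer: invalid
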